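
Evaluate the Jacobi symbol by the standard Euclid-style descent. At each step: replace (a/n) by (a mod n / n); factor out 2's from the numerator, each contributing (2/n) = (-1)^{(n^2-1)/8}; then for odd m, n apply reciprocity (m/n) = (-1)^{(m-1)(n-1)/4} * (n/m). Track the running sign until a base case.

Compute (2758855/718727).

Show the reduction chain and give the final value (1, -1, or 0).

1

(2758855/718727) = (602674/718727)   [reduce mod 718727]
602674 = 2^1·301337; (2/718727) = +1 since 718727 mod 8 = 7, so (602674/718727) = (+1)^1·(301337/718727); sign now +1
reciprocity: (301337/718727) = +1·(718727/301337) since 301337 mod 4 = 1, 718727 mod 4 = 3; sign now +1
(718727/301337) = (116053/301337)   [reduce mod 301337]
reciprocity: (116053/301337) = +1·(301337/116053) since 116053 mod 4 = 1, 301337 mod 4 = 1; sign now +1
(301337/116053) = (69231/116053)   [reduce mod 116053]
reciprocity: (69231/116053) = +1·(116053/69231) since 69231 mod 4 = 3, 116053 mod 4 = 1; sign now +1
(116053/69231) = (46822/69231)   [reduce mod 69231]
46822 = 2^1·23411; (2/69231) = +1 since 69231 mod 8 = 7, so (46822/69231) = (+1)^1·(23411/69231); sign now +1
reciprocity: (23411/69231) = -1·(69231/23411) since 23411 mod 4 = 3, 69231 mod 4 = 3; sign now -1
(69231/23411) = (22409/23411)   [reduce mod 23411]
reciprocity: (22409/23411) = +1·(23411/22409) since 22409 mod 4 = 1, 23411 mod 4 = 3; sign now -1
(23411/22409) = (1002/22409)   [reduce mod 22409]
1002 = 2^1·501; (2/22409) = +1 since 22409 mod 8 = 1, so (1002/22409) = (+1)^1·(501/22409); sign now -1
reciprocity: (501/22409) = +1·(22409/501) since 501 mod 4 = 1, 22409 mod 4 = 1; sign now -1
(22409/501) = (365/501)   [reduce mod 501]
reciprocity: (365/501) = +1·(501/365) since 365 mod 4 = 1, 501 mod 4 = 1; sign now -1
(501/365) = (136/365)   [reduce mod 365]
136 = 2^3·17; (2/365) = -1 since 365 mod 8 = 5, so (136/365) = (-1)^3·(17/365); sign now +1
reciprocity: (17/365) = +1·(365/17) since 17 mod 4 = 1, 365 mod 4 = 1; sign now +1
(365/17) = (8/17)   [reduce mod 17]
8 = 2^3·1; (2/17) = +1 since 17 mod 8 = 1, so (8/17) = (+1)^3·(1/17); sign now +1
(1/17) = 1; final value = sign = +1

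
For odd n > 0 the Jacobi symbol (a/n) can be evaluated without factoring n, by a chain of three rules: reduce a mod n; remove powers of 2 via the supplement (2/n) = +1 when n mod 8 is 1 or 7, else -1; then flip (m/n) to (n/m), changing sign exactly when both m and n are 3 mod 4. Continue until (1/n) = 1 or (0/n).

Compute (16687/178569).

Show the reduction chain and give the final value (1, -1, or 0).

reciprocity: (16687/178569) = +1·(178569/16687) since 16687 mod 4 = 3, 178569 mod 4 = 1; sign now +1
(178569/16687) = (11699/16687)   [reduce mod 16687]
reciprocity: (11699/16687) = -1·(16687/11699) since 11699 mod 4 = 3, 16687 mod 4 = 3; sign now -1
(16687/11699) = (4988/11699)   [reduce mod 11699]
4988 = 2^2·1247; (2/11699) = -1 since 11699 mod 8 = 3, so (4988/11699) = (-1)^2·(1247/11699); sign now -1
reciprocity: (1247/11699) = -1·(11699/1247) since 1247 mod 4 = 3, 11699 mod 4 = 3; sign now +1
(11699/1247) = (476/1247)   [reduce mod 1247]
476 = 2^2·119; (2/1247) = +1 since 1247 mod 8 = 7, so (476/1247) = (+1)^2·(119/1247); sign now +1
reciprocity: (119/1247) = -1·(1247/119) since 119 mod 4 = 3, 1247 mod 4 = 3; sign now -1
(1247/119) = (57/119)   [reduce mod 119]
reciprocity: (57/119) = +1·(119/57) since 57 mod 4 = 1, 119 mod 4 = 3; sign now -1
(119/57) = (5/57)   [reduce mod 57]
reciprocity: (5/57) = +1·(57/5) since 5 mod 4 = 1, 57 mod 4 = 1; sign now -1
(57/5) = (2/5)   [reduce mod 5]
2 = 2^1·1; (2/5) = -1 since 5 mod 8 = 5, so (2/5) = (-1)^1·(1/5); sign now +1
(1/5) = 1; final value = sign = +1

1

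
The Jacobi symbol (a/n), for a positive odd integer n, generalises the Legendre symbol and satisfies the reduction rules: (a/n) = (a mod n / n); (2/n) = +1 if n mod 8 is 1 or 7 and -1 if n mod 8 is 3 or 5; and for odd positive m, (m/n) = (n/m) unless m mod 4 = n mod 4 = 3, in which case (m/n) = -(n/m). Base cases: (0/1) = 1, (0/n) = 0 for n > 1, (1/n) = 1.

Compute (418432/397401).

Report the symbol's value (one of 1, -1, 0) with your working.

-1

(418432/397401) = (21031/397401)   [reduce mod 397401]
reciprocity: (21031/397401) = +1·(397401/21031) since 21031 mod 4 = 3, 397401 mod 4 = 1; sign now +1
(397401/21031) = (18843/21031)   [reduce mod 21031]
reciprocity: (18843/21031) = -1·(21031/18843) since 18843 mod 4 = 3, 21031 mod 4 = 3; sign now -1
(21031/18843) = (2188/18843)   [reduce mod 18843]
2188 = 2^2·547; (2/18843) = -1 since 18843 mod 8 = 3, so (2188/18843) = (-1)^2·(547/18843); sign now -1
reciprocity: (547/18843) = -1·(18843/547) since 547 mod 4 = 3, 18843 mod 4 = 3; sign now +1
(18843/547) = (245/547)   [reduce mod 547]
reciprocity: (245/547) = +1·(547/245) since 245 mod 4 = 1, 547 mod 4 = 3; sign now +1
(547/245) = (57/245)   [reduce mod 245]
reciprocity: (57/245) = +1·(245/57) since 57 mod 4 = 1, 245 mod 4 = 1; sign now +1
(245/57) = (17/57)   [reduce mod 57]
reciprocity: (17/57) = +1·(57/17) since 17 mod 4 = 1, 57 mod 4 = 1; sign now +1
(57/17) = (6/17)   [reduce mod 17]
6 = 2^1·3; (2/17) = +1 since 17 mod 8 = 1, so (6/17) = (+1)^1·(3/17); sign now +1
reciprocity: (3/17) = +1·(17/3) since 3 mod 4 = 3, 17 mod 4 = 1; sign now +1
(17/3) = (2/3)   [reduce mod 3]
2 = 2^1·1; (2/3) = -1 since 3 mod 8 = 3, so (2/3) = (-1)^1·(1/3); sign now -1
(1/3) = 1; final value = sign = -1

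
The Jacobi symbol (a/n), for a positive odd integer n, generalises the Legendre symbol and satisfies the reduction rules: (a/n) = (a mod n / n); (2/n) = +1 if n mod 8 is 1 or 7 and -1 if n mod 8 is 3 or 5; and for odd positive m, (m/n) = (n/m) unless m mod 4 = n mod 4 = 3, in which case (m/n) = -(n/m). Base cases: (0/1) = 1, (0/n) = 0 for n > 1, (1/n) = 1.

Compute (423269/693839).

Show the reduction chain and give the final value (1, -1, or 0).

flip (423269/693839) -> (693839/423269): both odd, 423269 mod 4 = 1, 693839 mod 4 = 3, so the flip contributes +1; sign now +1
(693839/423269): 693839 mod 423269 = 270570, so (693839/423269) = (270570/423269)
factor out 2^1: 270570 = 2^1·135285; with 423269 mod 8 = 5, (2/423269) = -1; sign now -1; continue with (135285/423269)
flip (135285/423269) -> (423269/135285): both odd, 135285 mod 4 = 1, 423269 mod 4 = 1, so the flip contributes +1; sign now -1
(423269/135285): 423269 mod 135285 = 17414, so (423269/135285) = (17414/135285)
factor out 2^1: 17414 = 2^1·8707; with 135285 mod 8 = 5, (2/135285) = -1; sign now +1; continue with (8707/135285)
flip (8707/135285) -> (135285/8707): both odd, 8707 mod 4 = 3, 135285 mod 4 = 1, so the flip contributes +1; sign now +1
(135285/8707): 135285 mod 8707 = 4680, so (135285/8707) = (4680/8707)
factor out 2^3: 4680 = 2^3·585; with 8707 mod 8 = 3, (2/8707) = -1; sign now -1; continue with (585/8707)
flip (585/8707) -> (8707/585): both odd, 585 mod 4 = 1, 8707 mod 4 = 3, so the flip contributes +1; sign now -1
(8707/585): 8707 mod 585 = 517, so (8707/585) = (517/585)
flip (517/585) -> (585/517): both odd, 517 mod 4 = 1, 585 mod 4 = 1, so the flip contributes +1; sign now -1
(585/517): 585 mod 517 = 68, so (585/517) = (68/517)
factor out 2^2: 68 = 2^2·17; with 517 mod 8 = 5, (2/517) = -1; sign now -1; continue with (17/517)
flip (17/517) -> (517/17): both odd, 17 mod 4 = 1, 517 mod 4 = 1, so the flip contributes +1; sign now -1
(517/17): 517 mod 17 = 7, so (517/17) = (7/17)
flip (7/17) -> (17/7): both odd, 7 mod 4 = 3, 17 mod 4 = 1, so the flip contributes +1; sign now -1
(17/7): 17 mod 7 = 3, so (17/7) = (3/7)
flip (3/7) -> (7/3): both odd, 3 mod 4 = 3, 7 mod 4 = 3, so the flip contributes -1; sign now +1
(7/3): 7 mod 3 = 1, so (7/3) = (1/3)
reached (1/3) = 1, so the symbol is +1

1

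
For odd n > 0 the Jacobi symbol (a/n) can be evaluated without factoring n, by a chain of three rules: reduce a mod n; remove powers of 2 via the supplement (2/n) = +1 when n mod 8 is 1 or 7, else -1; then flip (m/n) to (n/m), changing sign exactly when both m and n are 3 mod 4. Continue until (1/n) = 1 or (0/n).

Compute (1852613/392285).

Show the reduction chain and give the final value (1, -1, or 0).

(1852613/392285) = (283473/392285)   [reduce mod 392285]
reciprocity: (283473/392285) = +1·(392285/283473) since 283473 mod 4 = 1, 392285 mod 4 = 1; sign now +1
(392285/283473) = (108812/283473)   [reduce mod 283473]
108812 = 2^2·27203; (2/283473) = +1 since 283473 mod 8 = 1, so (108812/283473) = (+1)^2·(27203/283473); sign now +1
reciprocity: (27203/283473) = +1·(283473/27203) since 27203 mod 4 = 3, 283473 mod 4 = 1; sign now +1
(283473/27203) = (11443/27203)   [reduce mod 27203]
reciprocity: (11443/27203) = -1·(27203/11443) since 11443 mod 4 = 3, 27203 mod 4 = 3; sign now -1
(27203/11443) = (4317/11443)   [reduce mod 11443]
reciprocity: (4317/11443) = +1·(11443/4317) since 4317 mod 4 = 1, 11443 mod 4 = 3; sign now -1
(11443/4317) = (2809/4317)   [reduce mod 4317]
reciprocity: (2809/4317) = +1·(4317/2809) since 2809 mod 4 = 1, 4317 mod 4 = 1; sign now -1
(4317/2809) = (1508/2809)   [reduce mod 2809]
1508 = 2^2·377; (2/2809) = +1 since 2809 mod 8 = 1, so (1508/2809) = (+1)^2·(377/2809); sign now -1
reciprocity: (377/2809) = +1·(2809/377) since 377 mod 4 = 1, 2809 mod 4 = 1; sign now -1
(2809/377) = (170/377)   [reduce mod 377]
170 = 2^1·85; (2/377) = +1 since 377 mod 8 = 1, so (170/377) = (+1)^1·(85/377); sign now -1
reciprocity: (85/377) = +1·(377/85) since 85 mod 4 = 1, 377 mod 4 = 1; sign now -1
(377/85) = (37/85)   [reduce mod 85]
reciprocity: (37/85) = +1·(85/37) since 37 mod 4 = 1, 85 mod 4 = 1; sign now -1
(85/37) = (11/37)   [reduce mod 37]
reciprocity: (11/37) = +1·(37/11) since 11 mod 4 = 3, 37 mod 4 = 1; sign now -1
(37/11) = (4/11)   [reduce mod 11]
4 = 2^2·1; (2/11) = -1 since 11 mod 8 = 3, so (4/11) = (-1)^2·(1/11); sign now -1
(1/11) = 1; final value = sign = -1

-1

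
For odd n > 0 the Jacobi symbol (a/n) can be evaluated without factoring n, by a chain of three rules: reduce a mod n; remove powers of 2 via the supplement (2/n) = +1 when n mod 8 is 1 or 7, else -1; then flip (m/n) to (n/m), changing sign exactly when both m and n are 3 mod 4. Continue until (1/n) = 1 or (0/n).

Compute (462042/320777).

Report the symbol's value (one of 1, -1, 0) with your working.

0

(462042/320777) = (141265/320777)   [reduce mod 320777]
reciprocity: (141265/320777) = +1·(320777/141265) since 141265 mod 4 = 1, 320777 mod 4 = 1; sign now +1
(320777/141265) = (38247/141265)   [reduce mod 141265]
reciprocity: (38247/141265) = +1·(141265/38247) since 38247 mod 4 = 3, 141265 mod 4 = 1; sign now +1
(141265/38247) = (26524/38247)   [reduce mod 38247]
26524 = 2^2·6631; (2/38247) = +1 since 38247 mod 8 = 7, so (26524/38247) = (+1)^2·(6631/38247); sign now +1
reciprocity: (6631/38247) = -1·(38247/6631) since 6631 mod 4 = 3, 38247 mod 4 = 3; sign now -1
(38247/6631) = (5092/6631)   [reduce mod 6631]
5092 = 2^2·1273; (2/6631) = +1 since 6631 mod 8 = 7, so (5092/6631) = (+1)^2·(1273/6631); sign now -1
reciprocity: (1273/6631) = +1·(6631/1273) since 1273 mod 4 = 1, 6631 mod 4 = 3; sign now -1
(6631/1273) = (266/1273)   [reduce mod 1273]
266 = 2^1·133; (2/1273) = +1 since 1273 mod 8 = 1, so (266/1273) = (+1)^1·(133/1273); sign now -1
reciprocity: (133/1273) = +1·(1273/133) since 133 mod 4 = 1, 1273 mod 4 = 1; sign now -1
(1273/133) = (76/133)   [reduce mod 133]
76 = 2^2·19; (2/133) = -1 since 133 mod 8 = 5, so (76/133) = (-1)^2·(19/133); sign now -1
reciprocity: (19/133) = +1·(133/19) since 19 mod 4 = 3, 133 mod 4 = 1; sign now -1
(133/19) = (0/19)   [reduce mod 19]
(0/19) = 0   [gcd(a, n) > 1]; final value = 0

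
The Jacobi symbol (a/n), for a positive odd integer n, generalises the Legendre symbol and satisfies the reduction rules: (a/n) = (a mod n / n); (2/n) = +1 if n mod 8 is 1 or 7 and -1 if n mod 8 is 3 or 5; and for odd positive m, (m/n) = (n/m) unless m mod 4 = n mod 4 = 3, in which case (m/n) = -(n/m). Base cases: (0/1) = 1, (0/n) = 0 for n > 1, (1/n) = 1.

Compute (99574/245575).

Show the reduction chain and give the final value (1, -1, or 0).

1

factor out 2^1: 99574 = 2^1·49787; with 245575 mod 8 = 7, (2/245575) = +1; sign now +1; continue with (49787/245575)
flip (49787/245575) -> (245575/49787): both odd, 49787 mod 4 = 3, 245575 mod 4 = 3, so the flip contributes -1; sign now -1
(245575/49787): 245575 mod 49787 = 46427, so (245575/49787) = (46427/49787)
flip (46427/49787) -> (49787/46427): both odd, 46427 mod 4 = 3, 49787 mod 4 = 3, so the flip contributes -1; sign now +1
(49787/46427): 49787 mod 46427 = 3360, so (49787/46427) = (3360/46427)
factor out 2^5: 3360 = 2^5·105; with 46427 mod 8 = 3, (2/46427) = -1; sign now -1; continue with (105/46427)
flip (105/46427) -> (46427/105): both odd, 105 mod 4 = 1, 46427 mod 4 = 3, so the flip contributes +1; sign now -1
(46427/105): 46427 mod 105 = 17, so (46427/105) = (17/105)
flip (17/105) -> (105/17): both odd, 17 mod 4 = 1, 105 mod 4 = 1, so the flip contributes +1; sign now -1
(105/17): 105 mod 17 = 3, so (105/17) = (3/17)
flip (3/17) -> (17/3): both odd, 3 mod 4 = 3, 17 mod 4 = 1, so the flip contributes +1; sign now -1
(17/3): 17 mod 3 = 2, so (17/3) = (2/3)
factor out 2^1: 2 = 2^1·1; with 3 mod 8 = 3, (2/3) = -1; sign now +1; continue with (1/3)
reached (1/3) = 1, so the symbol is +1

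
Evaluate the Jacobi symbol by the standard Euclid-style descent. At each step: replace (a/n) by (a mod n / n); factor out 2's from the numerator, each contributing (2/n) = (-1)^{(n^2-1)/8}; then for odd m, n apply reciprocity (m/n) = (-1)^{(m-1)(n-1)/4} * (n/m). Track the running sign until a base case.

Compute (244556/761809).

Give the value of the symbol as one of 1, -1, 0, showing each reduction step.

-1

244556 = 2^2·61139; (2/761809) = +1 since 761809 mod 8 = 1, so (244556/761809) = (+1)^2·(61139/761809); sign now +1
reciprocity: (61139/761809) = +1·(761809/61139) since 61139 mod 4 = 3, 761809 mod 4 = 1; sign now +1
(761809/61139) = (28141/61139)   [reduce mod 61139]
reciprocity: (28141/61139) = +1·(61139/28141) since 28141 mod 4 = 1, 61139 mod 4 = 3; sign now +1
(61139/28141) = (4857/28141)   [reduce mod 28141]
reciprocity: (4857/28141) = +1·(28141/4857) since 4857 mod 4 = 1, 28141 mod 4 = 1; sign now +1
(28141/4857) = (3856/4857)   [reduce mod 4857]
3856 = 2^4·241; (2/4857) = +1 since 4857 mod 8 = 1, so (3856/4857) = (+1)^4·(241/4857); sign now +1
reciprocity: (241/4857) = +1·(4857/241) since 241 mod 4 = 1, 4857 mod 4 = 1; sign now +1
(4857/241) = (37/241)   [reduce mod 241]
reciprocity: (37/241) = +1·(241/37) since 37 mod 4 = 1, 241 mod 4 = 1; sign now +1
(241/37) = (19/37)   [reduce mod 37]
reciprocity: (19/37) = +1·(37/19) since 19 mod 4 = 3, 37 mod 4 = 1; sign now +1
(37/19) = (18/19)   [reduce mod 19]
18 = 2^1·9; (2/19) = -1 since 19 mod 8 = 3, so (18/19) = (-1)^1·(9/19); sign now -1
reciprocity: (9/19) = +1·(19/9) since 9 mod 4 = 1, 19 mod 4 = 3; sign now -1
(19/9) = (1/9)   [reduce mod 9]
(1/9) = 1; final value = sign = -1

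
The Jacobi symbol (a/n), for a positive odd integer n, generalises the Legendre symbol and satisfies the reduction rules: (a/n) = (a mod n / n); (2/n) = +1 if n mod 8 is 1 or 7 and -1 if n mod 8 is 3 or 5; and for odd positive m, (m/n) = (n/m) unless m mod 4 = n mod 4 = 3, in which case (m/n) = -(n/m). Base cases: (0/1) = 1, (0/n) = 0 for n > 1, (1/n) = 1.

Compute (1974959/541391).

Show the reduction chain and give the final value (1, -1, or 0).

-1

(1974959/541391): 1974959 mod 541391 = 350786, so (1974959/541391) = (350786/541391)
factor out 2^1: 350786 = 2^1·175393; with 541391 mod 8 = 7, (2/541391) = +1; sign now +1; continue with (175393/541391)
flip (175393/541391) -> (541391/175393): both odd, 175393 mod 4 = 1, 541391 mod 4 = 3, so the flip contributes +1; sign now +1
(541391/175393): 541391 mod 175393 = 15212, so (541391/175393) = (15212/175393)
factor out 2^2: 15212 = 2^2·3803; with 175393 mod 8 = 1, (2/175393) = +1; sign now +1; continue with (3803/175393)
flip (3803/175393) -> (175393/3803): both odd, 3803 mod 4 = 3, 175393 mod 4 = 1, so the flip contributes +1; sign now +1
(175393/3803): 175393 mod 3803 = 455, so (175393/3803) = (455/3803)
flip (455/3803) -> (3803/455): both odd, 455 mod 4 = 3, 3803 mod 4 = 3, so the flip contributes -1; sign now -1
(3803/455): 3803 mod 455 = 163, so (3803/455) = (163/455)
flip (163/455) -> (455/163): both odd, 163 mod 4 = 3, 455 mod 4 = 3, so the flip contributes -1; sign now +1
(455/163): 455 mod 163 = 129, so (455/163) = (129/163)
flip (129/163) -> (163/129): both odd, 129 mod 4 = 1, 163 mod 4 = 3, so the flip contributes +1; sign now +1
(163/129): 163 mod 129 = 34, so (163/129) = (34/129)
factor out 2^1: 34 = 2^1·17; with 129 mod 8 = 1, (2/129) = +1; sign now +1; continue with (17/129)
flip (17/129) -> (129/17): both odd, 17 mod 4 = 1, 129 mod 4 = 1, so the flip contributes +1; sign now +1
(129/17): 129 mod 17 = 10, so (129/17) = (10/17)
factor out 2^1: 10 = 2^1·5; with 17 mod 8 = 1, (2/17) = +1; sign now +1; continue with (5/17)
flip (5/17) -> (17/5): both odd, 5 mod 4 = 1, 17 mod 4 = 1, so the flip contributes +1; sign now +1
(17/5): 17 mod 5 = 2, so (17/5) = (2/5)
factor out 2^1: 2 = 2^1·1; with 5 mod 8 = 5, (2/5) = -1; sign now -1; continue with (1/5)
reached (1/5) = 1, so the symbol is -1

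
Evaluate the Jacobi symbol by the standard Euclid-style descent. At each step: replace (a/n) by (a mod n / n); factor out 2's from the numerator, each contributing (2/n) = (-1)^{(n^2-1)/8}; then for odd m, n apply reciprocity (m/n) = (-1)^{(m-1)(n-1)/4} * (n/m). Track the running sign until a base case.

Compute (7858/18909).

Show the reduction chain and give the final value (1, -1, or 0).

7858 = 2^1·3929; (2/18909) = -1 since 18909 mod 8 = 5, so (7858/18909) = (-1)^1·(3929/18909); sign now -1
reciprocity: (3929/18909) = +1·(18909/3929) since 3929 mod 4 = 1, 18909 mod 4 = 1; sign now -1
(18909/3929) = (3193/3929)   [reduce mod 3929]
reciprocity: (3193/3929) = +1·(3929/3193) since 3193 mod 4 = 1, 3929 mod 4 = 1; sign now -1
(3929/3193) = (736/3193)   [reduce mod 3193]
736 = 2^5·23; (2/3193) = +1 since 3193 mod 8 = 1, so (736/3193) = (+1)^5·(23/3193); sign now -1
reciprocity: (23/3193) = +1·(3193/23) since 23 mod 4 = 3, 3193 mod 4 = 1; sign now -1
(3193/23) = (19/23)   [reduce mod 23]
reciprocity: (19/23) = -1·(23/19) since 19 mod 4 = 3, 23 mod 4 = 3; sign now +1
(23/19) = (4/19)   [reduce mod 19]
4 = 2^2·1; (2/19) = -1 since 19 mod 8 = 3, so (4/19) = (-1)^2·(1/19); sign now +1
(1/19) = 1; final value = sign = +1

1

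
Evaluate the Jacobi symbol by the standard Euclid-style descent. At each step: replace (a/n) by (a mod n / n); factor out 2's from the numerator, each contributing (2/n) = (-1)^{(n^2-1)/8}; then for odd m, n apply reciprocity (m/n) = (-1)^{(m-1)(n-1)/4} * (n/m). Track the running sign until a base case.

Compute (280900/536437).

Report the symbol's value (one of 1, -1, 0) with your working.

1

factor out 2^2: 280900 = 2^2·70225; with 536437 mod 8 = 5, (2/536437) = -1; sign now +1; continue with (70225/536437)
flip (70225/536437) -> (536437/70225): both odd, 70225 mod 4 = 1, 536437 mod 4 = 1, so the flip contributes +1; sign now +1
(536437/70225): 536437 mod 70225 = 44862, so (536437/70225) = (44862/70225)
factor out 2^1: 44862 = 2^1·22431; with 70225 mod 8 = 1, (2/70225) = +1; sign now +1; continue with (22431/70225)
flip (22431/70225) -> (70225/22431): both odd, 22431 mod 4 = 3, 70225 mod 4 = 1, so the flip contributes +1; sign now +1
(70225/22431): 70225 mod 22431 = 2932, so (70225/22431) = (2932/22431)
factor out 2^2: 2932 = 2^2·733; with 22431 mod 8 = 7, (2/22431) = +1; sign now +1; continue with (733/22431)
flip (733/22431) -> (22431/733): both odd, 733 mod 4 = 1, 22431 mod 4 = 3, so the flip contributes +1; sign now +1
(22431/733): 22431 mod 733 = 441, so (22431/733) = (441/733)
flip (441/733) -> (733/441): both odd, 441 mod 4 = 1, 733 mod 4 = 1, so the flip contributes +1; sign now +1
(733/441): 733 mod 441 = 292, so (733/441) = (292/441)
factor out 2^2: 292 = 2^2·73; with 441 mod 8 = 1, (2/441) = +1; sign now +1; continue with (73/441)
flip (73/441) -> (441/73): both odd, 73 mod 4 = 1, 441 mod 4 = 1, so the flip contributes +1; sign now +1
(441/73): 441 mod 73 = 3, so (441/73) = (3/73)
flip (3/73) -> (73/3): both odd, 3 mod 4 = 3, 73 mod 4 = 1, so the flip contributes +1; sign now +1
(73/3): 73 mod 3 = 1, so (73/3) = (1/3)
reached (1/3) = 1, so the symbol is +1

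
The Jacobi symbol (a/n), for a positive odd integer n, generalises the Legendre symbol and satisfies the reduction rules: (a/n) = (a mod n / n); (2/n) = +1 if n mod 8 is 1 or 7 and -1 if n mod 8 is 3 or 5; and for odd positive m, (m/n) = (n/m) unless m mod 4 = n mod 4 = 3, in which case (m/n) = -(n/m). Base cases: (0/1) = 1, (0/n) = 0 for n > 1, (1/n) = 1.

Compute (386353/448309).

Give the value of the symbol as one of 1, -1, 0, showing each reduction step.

flip (386353/448309) -> (448309/386353): both odd, 386353 mod 4 = 1, 448309 mod 4 = 1, so the flip contributes +1; sign now +1
(448309/386353): 448309 mod 386353 = 61956, so (448309/386353) = (61956/386353)
factor out 2^2: 61956 = 2^2·15489; with 386353 mod 8 = 1, (2/386353) = +1; sign now +1; continue with (15489/386353)
flip (15489/386353) -> (386353/15489): both odd, 15489 mod 4 = 1, 386353 mod 4 = 1, so the flip contributes +1; sign now +1
(386353/15489): 386353 mod 15489 = 14617, so (386353/15489) = (14617/15489)
flip (14617/15489) -> (15489/14617): both odd, 14617 mod 4 = 1, 15489 mod 4 = 1, so the flip contributes +1; sign now +1
(15489/14617): 15489 mod 14617 = 872, so (15489/14617) = (872/14617)
factor out 2^3: 872 = 2^3·109; with 14617 mod 8 = 1, (2/14617) = +1; sign now +1; continue with (109/14617)
flip (109/14617) -> (14617/109): both odd, 109 mod 4 = 1, 14617 mod 4 = 1, so the flip contributes +1; sign now +1
(14617/109): 14617 mod 109 = 11, so (14617/109) = (11/109)
flip (11/109) -> (109/11): both odd, 11 mod 4 = 3, 109 mod 4 = 1, so the flip contributes +1; sign now +1
(109/11): 109 mod 11 = 10, so (109/11) = (10/11)
factor out 2^1: 10 = 2^1·5; with 11 mod 8 = 3, (2/11) = -1; sign now -1; continue with (5/11)
flip (5/11) -> (11/5): both odd, 5 mod 4 = 1, 11 mod 4 = 3, so the flip contributes +1; sign now -1
(11/5): 11 mod 5 = 1, so (11/5) = (1/5)
reached (1/5) = 1, so the symbol is -1

-1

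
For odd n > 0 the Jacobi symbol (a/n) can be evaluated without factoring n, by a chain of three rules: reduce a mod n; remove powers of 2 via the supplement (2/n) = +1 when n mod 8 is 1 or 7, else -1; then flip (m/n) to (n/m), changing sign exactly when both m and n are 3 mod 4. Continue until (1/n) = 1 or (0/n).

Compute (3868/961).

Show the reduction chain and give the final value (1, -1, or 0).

(3868/961): 3868 mod 961 = 24, so (3868/961) = (24/961)
factor out 2^3: 24 = 2^3·3; with 961 mod 8 = 1, (2/961) = +1; sign now +1; continue with (3/961)
flip (3/961) -> (961/3): both odd, 3 mod 4 = 3, 961 mod 4 = 1, so the flip contributes +1; sign now +1
(961/3): 961 mod 3 = 1, so (961/3) = (1/3)
reached (1/3) = 1, so the symbol is +1

1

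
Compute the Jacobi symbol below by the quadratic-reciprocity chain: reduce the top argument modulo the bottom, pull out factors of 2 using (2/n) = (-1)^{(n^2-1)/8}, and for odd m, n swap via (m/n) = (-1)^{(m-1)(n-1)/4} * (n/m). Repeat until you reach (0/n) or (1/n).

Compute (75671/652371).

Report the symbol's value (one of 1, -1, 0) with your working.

1

flip (75671/652371) -> (652371/75671): both odd, 75671 mod 4 = 3, 652371 mod 4 = 3, so the flip contributes -1; sign now -1
(652371/75671): 652371 mod 75671 = 47003, so (652371/75671) = (47003/75671)
flip (47003/75671) -> (75671/47003): both odd, 47003 mod 4 = 3, 75671 mod 4 = 3, so the flip contributes -1; sign now +1
(75671/47003): 75671 mod 47003 = 28668, so (75671/47003) = (28668/47003)
factor out 2^2: 28668 = 2^2·7167; with 47003 mod 8 = 3, (2/47003) = -1; sign now +1; continue with (7167/47003)
flip (7167/47003) -> (47003/7167): both odd, 7167 mod 4 = 3, 47003 mod 4 = 3, so the flip contributes -1; sign now -1
(47003/7167): 47003 mod 7167 = 4001, so (47003/7167) = (4001/7167)
flip (4001/7167) -> (7167/4001): both odd, 4001 mod 4 = 1, 7167 mod 4 = 3, so the flip contributes +1; sign now -1
(7167/4001): 7167 mod 4001 = 3166, so (7167/4001) = (3166/4001)
factor out 2^1: 3166 = 2^1·1583; with 4001 mod 8 = 1, (2/4001) = +1; sign now -1; continue with (1583/4001)
flip (1583/4001) -> (4001/1583): both odd, 1583 mod 4 = 3, 4001 mod 4 = 1, so the flip contributes +1; sign now -1
(4001/1583): 4001 mod 1583 = 835, so (4001/1583) = (835/1583)
flip (835/1583) -> (1583/835): both odd, 835 mod 4 = 3, 1583 mod 4 = 3, so the flip contributes -1; sign now +1
(1583/835): 1583 mod 835 = 748, so (1583/835) = (748/835)
factor out 2^2: 748 = 2^2·187; with 835 mod 8 = 3, (2/835) = -1; sign now +1; continue with (187/835)
flip (187/835) -> (835/187): both odd, 187 mod 4 = 3, 835 mod 4 = 3, so the flip contributes -1; sign now -1
(835/187): 835 mod 187 = 87, so (835/187) = (87/187)
flip (87/187) -> (187/87): both odd, 87 mod 4 = 3, 187 mod 4 = 3, so the flip contributes -1; sign now +1
(187/87): 187 mod 87 = 13, so (187/87) = (13/87)
flip (13/87) -> (87/13): both odd, 13 mod 4 = 1, 87 mod 4 = 3, so the flip contributes +1; sign now +1
(87/13): 87 mod 13 = 9, so (87/13) = (9/13)
flip (9/13) -> (13/9): both odd, 9 mod 4 = 1, 13 mod 4 = 1, so the flip contributes +1; sign now +1
(13/9): 13 mod 9 = 4, so (13/9) = (4/9)
factor out 2^2: 4 = 2^2·1; with 9 mod 8 = 1, (2/9) = +1; sign now +1; continue with (1/9)
reached (1/9) = 1, so the symbol is +1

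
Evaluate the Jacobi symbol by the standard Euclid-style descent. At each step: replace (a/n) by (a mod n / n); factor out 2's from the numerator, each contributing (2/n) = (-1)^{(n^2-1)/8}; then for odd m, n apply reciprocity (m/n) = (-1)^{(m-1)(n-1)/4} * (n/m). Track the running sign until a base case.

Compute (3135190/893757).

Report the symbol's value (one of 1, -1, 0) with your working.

(3135190/893757): 3135190 mod 893757 = 453919, so (3135190/893757) = (453919/893757)
flip (453919/893757) -> (893757/453919): both odd, 453919 mod 4 = 3, 893757 mod 4 = 1, so the flip contributes +1; sign now +1
(893757/453919): 893757 mod 453919 = 439838, so (893757/453919) = (439838/453919)
factor out 2^1: 439838 = 2^1·219919; with 453919 mod 8 = 7, (2/453919) = +1; sign now +1; continue with (219919/453919)
flip (219919/453919) -> (453919/219919): both odd, 219919 mod 4 = 3, 453919 mod 4 = 3, so the flip contributes -1; sign now -1
(453919/219919): 453919 mod 219919 = 14081, so (453919/219919) = (14081/219919)
flip (14081/219919) -> (219919/14081): both odd, 14081 mod 4 = 1, 219919 mod 4 = 3, so the flip contributes +1; sign now -1
(219919/14081): 219919 mod 14081 = 8704, so (219919/14081) = (8704/14081)
factor out 2^9: 8704 = 2^9·17; with 14081 mod 8 = 1, (2/14081) = +1; sign now -1; continue with (17/14081)
flip (17/14081) -> (14081/17): both odd, 17 mod 4 = 1, 14081 mod 4 = 1, so the flip contributes +1; sign now -1
(14081/17): 14081 mod 17 = 5, so (14081/17) = (5/17)
flip (5/17) -> (17/5): both odd, 5 mod 4 = 1, 17 mod 4 = 1, so the flip contributes +1; sign now -1
(17/5): 17 mod 5 = 2, so (17/5) = (2/5)
factor out 2^1: 2 = 2^1·1; with 5 mod 8 = 5, (2/5) = -1; sign now +1; continue with (1/5)
reached (1/5) = 1, so the symbol is +1

1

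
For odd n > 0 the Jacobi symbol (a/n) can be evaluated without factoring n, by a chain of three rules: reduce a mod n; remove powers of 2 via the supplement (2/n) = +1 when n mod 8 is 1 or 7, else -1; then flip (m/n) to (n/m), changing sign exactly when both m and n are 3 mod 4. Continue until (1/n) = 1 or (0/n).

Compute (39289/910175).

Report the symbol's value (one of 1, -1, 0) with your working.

reciprocity: (39289/910175) = +1·(910175/39289) since 39289 mod 4 = 1, 910175 mod 4 = 3; sign now +1
(910175/39289) = (6528/39289)   [reduce mod 39289]
6528 = 2^7·51; (2/39289) = +1 since 39289 mod 8 = 1, so (6528/39289) = (+1)^7·(51/39289); sign now +1
reciprocity: (51/39289) = +1·(39289/51) since 51 mod 4 = 3, 39289 mod 4 = 1; sign now +1
(39289/51) = (19/51)   [reduce mod 51]
reciprocity: (19/51) = -1·(51/19) since 19 mod 4 = 3, 51 mod 4 = 3; sign now -1
(51/19) = (13/19)   [reduce mod 19]
reciprocity: (13/19) = +1·(19/13) since 13 mod 4 = 1, 19 mod 4 = 3; sign now -1
(19/13) = (6/13)   [reduce mod 13]
6 = 2^1·3; (2/13) = -1 since 13 mod 8 = 5, so (6/13) = (-1)^1·(3/13); sign now +1
reciprocity: (3/13) = +1·(13/3) since 3 mod 4 = 3, 13 mod 4 = 1; sign now +1
(13/3) = (1/3)   [reduce mod 3]
(1/3) = 1; final value = sign = +1

1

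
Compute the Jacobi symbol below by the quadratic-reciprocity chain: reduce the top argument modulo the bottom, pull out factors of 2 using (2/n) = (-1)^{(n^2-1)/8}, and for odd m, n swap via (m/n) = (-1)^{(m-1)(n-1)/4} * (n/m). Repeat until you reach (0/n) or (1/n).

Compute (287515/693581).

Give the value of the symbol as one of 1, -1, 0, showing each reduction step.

reciprocity: (287515/693581) = +1·(693581/287515) since 287515 mod 4 = 3, 693581 mod 4 = 1; sign now +1
(693581/287515) = (118551/287515)   [reduce mod 287515]
reciprocity: (118551/287515) = -1·(287515/118551) since 118551 mod 4 = 3, 287515 mod 4 = 3; sign now -1
(287515/118551) = (50413/118551)   [reduce mod 118551]
reciprocity: (50413/118551) = +1·(118551/50413) since 50413 mod 4 = 1, 118551 mod 4 = 3; sign now -1
(118551/50413) = (17725/50413)   [reduce mod 50413]
reciprocity: (17725/50413) = +1·(50413/17725) since 17725 mod 4 = 1, 50413 mod 4 = 1; sign now -1
(50413/17725) = (14963/17725)   [reduce mod 17725]
reciprocity: (14963/17725) = +1·(17725/14963) since 14963 mod 4 = 3, 17725 mod 4 = 1; sign now -1
(17725/14963) = (2762/14963)   [reduce mod 14963]
2762 = 2^1·1381; (2/14963) = -1 since 14963 mod 8 = 3, so (2762/14963) = (-1)^1·(1381/14963); sign now +1
reciprocity: (1381/14963) = +1·(14963/1381) since 1381 mod 4 = 1, 14963 mod 4 = 3; sign now +1
(14963/1381) = (1153/1381)   [reduce mod 1381]
reciprocity: (1153/1381) = +1·(1381/1153) since 1153 mod 4 = 1, 1381 mod 4 = 1; sign now +1
(1381/1153) = (228/1153)   [reduce mod 1153]
228 = 2^2·57; (2/1153) = +1 since 1153 mod 8 = 1, so (228/1153) = (+1)^2·(57/1153); sign now +1
reciprocity: (57/1153) = +1·(1153/57) since 57 mod 4 = 1, 1153 mod 4 = 1; sign now +1
(1153/57) = (13/57)   [reduce mod 57]
reciprocity: (13/57) = +1·(57/13) since 13 mod 4 = 1, 57 mod 4 = 1; sign now +1
(57/13) = (5/13)   [reduce mod 13]
reciprocity: (5/13) = +1·(13/5) since 5 mod 4 = 1, 13 mod 4 = 1; sign now +1
(13/5) = (3/5)   [reduce mod 5]
reciprocity: (3/5) = +1·(5/3) since 3 mod 4 = 3, 5 mod 4 = 1; sign now +1
(5/3) = (2/3)   [reduce mod 3]
2 = 2^1·1; (2/3) = -1 since 3 mod 8 = 3, so (2/3) = (-1)^1·(1/3); sign now -1
(1/3) = 1; final value = sign = -1

-1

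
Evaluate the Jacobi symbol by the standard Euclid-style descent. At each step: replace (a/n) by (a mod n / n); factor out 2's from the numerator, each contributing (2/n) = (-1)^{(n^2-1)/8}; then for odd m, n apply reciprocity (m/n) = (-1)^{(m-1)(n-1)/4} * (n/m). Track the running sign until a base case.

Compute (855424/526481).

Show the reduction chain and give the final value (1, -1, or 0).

(855424/526481): 855424 mod 526481 = 328943, so (855424/526481) = (328943/526481)
flip (328943/526481) -> (526481/328943): both odd, 328943 mod 4 = 3, 526481 mod 4 = 1, so the flip contributes +1; sign now +1
(526481/328943): 526481 mod 328943 = 197538, so (526481/328943) = (197538/328943)
factor out 2^1: 197538 = 2^1·98769; with 328943 mod 8 = 7, (2/328943) = +1; sign now +1; continue with (98769/328943)
flip (98769/328943) -> (328943/98769): both odd, 98769 mod 4 = 1, 328943 mod 4 = 3, so the flip contributes +1; sign now +1
(328943/98769): 328943 mod 98769 = 32636, so (328943/98769) = (32636/98769)
factor out 2^2: 32636 = 2^2·8159; with 98769 mod 8 = 1, (2/98769) = +1; sign now +1; continue with (8159/98769)
flip (8159/98769) -> (98769/8159): both odd, 8159 mod 4 = 3, 98769 mod 4 = 1, so the flip contributes +1; sign now +1
(98769/8159): 98769 mod 8159 = 861, so (98769/8159) = (861/8159)
flip (861/8159) -> (8159/861): both odd, 861 mod 4 = 1, 8159 mod 4 = 3, so the flip contributes +1; sign now +1
(8159/861): 8159 mod 861 = 410, so (8159/861) = (410/861)
factor out 2^1: 410 = 2^1·205; with 861 mod 8 = 5, (2/861) = -1; sign now -1; continue with (205/861)
flip (205/861) -> (861/205): both odd, 205 mod 4 = 1, 861 mod 4 = 1, so the flip contributes +1; sign now -1
(861/205): 861 mod 205 = 41, so (861/205) = (41/205)
flip (41/205) -> (205/41): both odd, 41 mod 4 = 1, 205 mod 4 = 1, so the flip contributes +1; sign now -1
(205/41): 205 mod 41 = 0, so (205/41) = (0/41)
reached (0/41); gcd(a, n) > 1, so (0/41) = 0 and the symbol is 0

0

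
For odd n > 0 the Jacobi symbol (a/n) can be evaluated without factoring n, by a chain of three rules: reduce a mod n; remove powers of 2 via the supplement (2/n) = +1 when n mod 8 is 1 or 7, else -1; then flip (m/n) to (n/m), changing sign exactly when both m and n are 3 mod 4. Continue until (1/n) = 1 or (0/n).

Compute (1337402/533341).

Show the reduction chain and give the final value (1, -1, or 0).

-1

(1337402/533341) = (270720/533341)   [reduce mod 533341]
270720 = 2^7·2115; (2/533341) = -1 since 533341 mod 8 = 5, so (270720/533341) = (-1)^7·(2115/533341); sign now -1
reciprocity: (2115/533341) = +1·(533341/2115) since 2115 mod 4 = 3, 533341 mod 4 = 1; sign now -1
(533341/2115) = (361/2115)   [reduce mod 2115]
reciprocity: (361/2115) = +1·(2115/361) since 361 mod 4 = 1, 2115 mod 4 = 3; sign now -1
(2115/361) = (310/361)   [reduce mod 361]
310 = 2^1·155; (2/361) = +1 since 361 mod 8 = 1, so (310/361) = (+1)^1·(155/361); sign now -1
reciprocity: (155/361) = +1·(361/155) since 155 mod 4 = 3, 361 mod 4 = 1; sign now -1
(361/155) = (51/155)   [reduce mod 155]
reciprocity: (51/155) = -1·(155/51) since 51 mod 4 = 3, 155 mod 4 = 3; sign now +1
(155/51) = (2/51)   [reduce mod 51]
2 = 2^1·1; (2/51) = -1 since 51 mod 8 = 3, so (2/51) = (-1)^1·(1/51); sign now -1
(1/51) = 1; final value = sign = -1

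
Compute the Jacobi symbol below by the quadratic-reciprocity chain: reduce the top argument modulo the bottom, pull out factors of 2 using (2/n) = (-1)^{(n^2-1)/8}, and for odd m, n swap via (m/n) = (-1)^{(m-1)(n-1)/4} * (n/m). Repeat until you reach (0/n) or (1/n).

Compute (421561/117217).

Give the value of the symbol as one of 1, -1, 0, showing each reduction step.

(421561/117217): 421561 mod 117217 = 69910, so (421561/117217) = (69910/117217)
factor out 2^1: 69910 = 2^1·34955; with 117217 mod 8 = 1, (2/117217) = +1; sign now +1; continue with (34955/117217)
flip (34955/117217) -> (117217/34955): both odd, 34955 mod 4 = 3, 117217 mod 4 = 1, so the flip contributes +1; sign now +1
(117217/34955): 117217 mod 34955 = 12352, so (117217/34955) = (12352/34955)
factor out 2^6: 12352 = 2^6·193; with 34955 mod 8 = 3, (2/34955) = -1; sign now +1; continue with (193/34955)
flip (193/34955) -> (34955/193): both odd, 193 mod 4 = 1, 34955 mod 4 = 3, so the flip contributes +1; sign now +1
(34955/193): 34955 mod 193 = 22, so (34955/193) = (22/193)
factor out 2^1: 22 = 2^1·11; with 193 mod 8 = 1, (2/193) = +1; sign now +1; continue with (11/193)
flip (11/193) -> (193/11): both odd, 11 mod 4 = 3, 193 mod 4 = 1, so the flip contributes +1; sign now +1
(193/11): 193 mod 11 = 6, so (193/11) = (6/11)
factor out 2^1: 6 = 2^1·3; with 11 mod 8 = 3, (2/11) = -1; sign now -1; continue with (3/11)
flip (3/11) -> (11/3): both odd, 3 mod 4 = 3, 11 mod 4 = 3, so the flip contributes -1; sign now +1
(11/3): 11 mod 3 = 2, so (11/3) = (2/3)
factor out 2^1: 2 = 2^1·1; with 3 mod 8 = 3, (2/3) = -1; sign now -1; continue with (1/3)
reached (1/3) = 1, so the symbol is -1

-1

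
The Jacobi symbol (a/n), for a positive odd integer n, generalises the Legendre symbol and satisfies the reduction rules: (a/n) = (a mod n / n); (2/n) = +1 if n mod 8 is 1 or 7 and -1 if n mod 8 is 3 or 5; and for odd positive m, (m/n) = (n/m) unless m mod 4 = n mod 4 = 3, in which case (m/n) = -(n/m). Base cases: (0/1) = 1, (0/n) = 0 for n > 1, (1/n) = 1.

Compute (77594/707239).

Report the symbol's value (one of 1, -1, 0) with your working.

1

77594 = 2^1·38797; (2/707239) = +1 since 707239 mod 8 = 7, so (77594/707239) = (+1)^1·(38797/707239); sign now +1
reciprocity: (38797/707239) = +1·(707239/38797) since 38797 mod 4 = 1, 707239 mod 4 = 3; sign now +1
(707239/38797) = (8893/38797)   [reduce mod 38797]
reciprocity: (8893/38797) = +1·(38797/8893) since 8893 mod 4 = 1, 38797 mod 4 = 1; sign now +1
(38797/8893) = (3225/8893)   [reduce mod 8893]
reciprocity: (3225/8893) = +1·(8893/3225) since 3225 mod 4 = 1, 8893 mod 4 = 1; sign now +1
(8893/3225) = (2443/3225)   [reduce mod 3225]
reciprocity: (2443/3225) = +1·(3225/2443) since 2443 mod 4 = 3, 3225 mod 4 = 1; sign now +1
(3225/2443) = (782/2443)   [reduce mod 2443]
782 = 2^1·391; (2/2443) = -1 since 2443 mod 8 = 3, so (782/2443) = (-1)^1·(391/2443); sign now -1
reciprocity: (391/2443) = -1·(2443/391) since 391 mod 4 = 3, 2443 mod 4 = 3; sign now +1
(2443/391) = (97/391)   [reduce mod 391]
reciprocity: (97/391) = +1·(391/97) since 97 mod 4 = 1, 391 mod 4 = 3; sign now +1
(391/97) = (3/97)   [reduce mod 97]
reciprocity: (3/97) = +1·(97/3) since 3 mod 4 = 3, 97 mod 4 = 1; sign now +1
(97/3) = (1/3)   [reduce mod 3]
(1/3) = 1; final value = sign = +1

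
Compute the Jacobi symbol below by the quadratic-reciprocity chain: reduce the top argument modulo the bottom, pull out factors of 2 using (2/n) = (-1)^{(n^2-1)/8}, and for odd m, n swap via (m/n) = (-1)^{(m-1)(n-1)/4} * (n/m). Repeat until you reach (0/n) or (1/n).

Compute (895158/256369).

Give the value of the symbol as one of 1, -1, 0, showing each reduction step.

(895158/256369) = (126051/256369)   [reduce mod 256369]
reciprocity: (126051/256369) = +1·(256369/126051) since 126051 mod 4 = 3, 256369 mod 4 = 1; sign now +1
(256369/126051) = (4267/126051)   [reduce mod 126051]
reciprocity: (4267/126051) = -1·(126051/4267) since 4267 mod 4 = 3, 126051 mod 4 = 3; sign now -1
(126051/4267) = (2308/4267)   [reduce mod 4267]
2308 = 2^2·577; (2/4267) = -1 since 4267 mod 8 = 3, so (2308/4267) = (-1)^2·(577/4267); sign now -1
reciprocity: (577/4267) = +1·(4267/577) since 577 mod 4 = 1, 4267 mod 4 = 3; sign now -1
(4267/577) = (228/577)   [reduce mod 577]
228 = 2^2·57; (2/577) = +1 since 577 mod 8 = 1, so (228/577) = (+1)^2·(57/577); sign now -1
reciprocity: (57/577) = +1·(577/57) since 57 mod 4 = 1, 577 mod 4 = 1; sign now -1
(577/57) = (7/57)   [reduce mod 57]
reciprocity: (7/57) = +1·(57/7) since 7 mod 4 = 3, 57 mod 4 = 1; sign now -1
(57/7) = (1/7)   [reduce mod 7]
(1/7) = 1; final value = sign = -1

-1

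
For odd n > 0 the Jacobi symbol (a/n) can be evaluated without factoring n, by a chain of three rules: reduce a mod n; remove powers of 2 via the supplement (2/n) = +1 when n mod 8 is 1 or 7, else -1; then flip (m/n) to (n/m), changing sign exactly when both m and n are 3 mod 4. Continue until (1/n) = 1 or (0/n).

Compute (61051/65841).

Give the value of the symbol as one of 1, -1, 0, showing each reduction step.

1

flip (61051/65841) -> (65841/61051): both odd, 61051 mod 4 = 3, 65841 mod 4 = 1, so the flip contributes +1; sign now +1
(65841/61051): 65841 mod 61051 = 4790, so (65841/61051) = (4790/61051)
factor out 2^1: 4790 = 2^1·2395; with 61051 mod 8 = 3, (2/61051) = -1; sign now -1; continue with (2395/61051)
flip (2395/61051) -> (61051/2395): both odd, 2395 mod 4 = 3, 61051 mod 4 = 3, so the flip contributes -1; sign now +1
(61051/2395): 61051 mod 2395 = 1176, so (61051/2395) = (1176/2395)
factor out 2^3: 1176 = 2^3·147; with 2395 mod 8 = 3, (2/2395) = -1; sign now -1; continue with (147/2395)
flip (147/2395) -> (2395/147): both odd, 147 mod 4 = 3, 2395 mod 4 = 3, so the flip contributes -1; sign now +1
(2395/147): 2395 mod 147 = 43, so (2395/147) = (43/147)
flip (43/147) -> (147/43): both odd, 43 mod 4 = 3, 147 mod 4 = 3, so the flip contributes -1; sign now -1
(147/43): 147 mod 43 = 18, so (147/43) = (18/43)
factor out 2^1: 18 = 2^1·9; with 43 mod 8 = 3, (2/43) = -1; sign now +1; continue with (9/43)
flip (9/43) -> (43/9): both odd, 9 mod 4 = 1, 43 mod 4 = 3, so the flip contributes +1; sign now +1
(43/9): 43 mod 9 = 7, so (43/9) = (7/9)
flip (7/9) -> (9/7): both odd, 7 mod 4 = 3, 9 mod 4 = 1, so the flip contributes +1; sign now +1
(9/7): 9 mod 7 = 2, so (9/7) = (2/7)
factor out 2^1: 2 = 2^1·1; with 7 mod 8 = 7, (2/7) = +1; sign now +1; continue with (1/7)
reached (1/7) = 1, so the symbol is +1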